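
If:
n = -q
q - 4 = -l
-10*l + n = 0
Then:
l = -4/9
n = -40/9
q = 40/9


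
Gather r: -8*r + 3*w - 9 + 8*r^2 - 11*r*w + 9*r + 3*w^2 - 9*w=8*r^2 + r*(1 - 11*w) + 3*w^2 - 6*w - 9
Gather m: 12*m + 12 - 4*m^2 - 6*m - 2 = -4*m^2 + 6*m + 10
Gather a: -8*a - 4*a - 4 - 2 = -12*a - 6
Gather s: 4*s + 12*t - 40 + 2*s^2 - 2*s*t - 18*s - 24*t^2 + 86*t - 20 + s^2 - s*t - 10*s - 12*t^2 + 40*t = 3*s^2 + s*(-3*t - 24) - 36*t^2 + 138*t - 60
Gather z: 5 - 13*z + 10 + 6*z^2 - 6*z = 6*z^2 - 19*z + 15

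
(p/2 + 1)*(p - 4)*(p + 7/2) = p^3/2 + 3*p^2/4 - 15*p/2 - 14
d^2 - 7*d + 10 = (d - 5)*(d - 2)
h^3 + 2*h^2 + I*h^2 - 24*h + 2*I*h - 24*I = (h - 4)*(h + 6)*(h + I)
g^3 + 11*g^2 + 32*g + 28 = (g + 2)^2*(g + 7)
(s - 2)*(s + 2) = s^2 - 4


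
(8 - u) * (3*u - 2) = -3*u^2 + 26*u - 16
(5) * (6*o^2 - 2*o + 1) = 30*o^2 - 10*o + 5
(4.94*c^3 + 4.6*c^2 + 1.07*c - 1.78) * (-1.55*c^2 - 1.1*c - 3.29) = -7.657*c^5 - 12.564*c^4 - 22.9711*c^3 - 13.552*c^2 - 1.5623*c + 5.8562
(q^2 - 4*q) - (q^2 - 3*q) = -q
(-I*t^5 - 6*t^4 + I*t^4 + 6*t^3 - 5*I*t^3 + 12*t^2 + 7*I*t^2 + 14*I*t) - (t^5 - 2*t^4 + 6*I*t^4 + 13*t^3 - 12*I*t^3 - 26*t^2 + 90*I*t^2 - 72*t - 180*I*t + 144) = -t^5 - I*t^5 - 4*t^4 - 5*I*t^4 - 7*t^3 + 7*I*t^3 + 38*t^2 - 83*I*t^2 + 72*t + 194*I*t - 144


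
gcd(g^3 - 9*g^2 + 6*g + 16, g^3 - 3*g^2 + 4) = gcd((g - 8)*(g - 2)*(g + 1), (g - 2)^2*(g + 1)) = g^2 - g - 2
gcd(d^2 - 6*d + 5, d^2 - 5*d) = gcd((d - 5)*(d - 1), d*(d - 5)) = d - 5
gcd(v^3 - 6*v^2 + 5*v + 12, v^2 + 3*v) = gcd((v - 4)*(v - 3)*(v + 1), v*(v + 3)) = 1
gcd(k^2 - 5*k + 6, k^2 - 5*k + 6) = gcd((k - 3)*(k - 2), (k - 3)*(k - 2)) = k^2 - 5*k + 6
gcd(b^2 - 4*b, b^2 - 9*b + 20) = b - 4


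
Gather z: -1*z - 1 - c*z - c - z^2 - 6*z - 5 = -c - z^2 + z*(-c - 7) - 6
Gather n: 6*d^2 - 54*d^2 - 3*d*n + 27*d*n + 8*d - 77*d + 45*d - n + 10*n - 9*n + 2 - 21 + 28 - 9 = -48*d^2 + 24*d*n - 24*d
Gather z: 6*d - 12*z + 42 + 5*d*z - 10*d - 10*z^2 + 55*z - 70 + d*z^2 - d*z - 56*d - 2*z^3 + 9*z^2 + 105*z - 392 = -60*d - 2*z^3 + z^2*(d - 1) + z*(4*d + 148) - 420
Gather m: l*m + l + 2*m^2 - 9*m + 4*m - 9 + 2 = l + 2*m^2 + m*(l - 5) - 7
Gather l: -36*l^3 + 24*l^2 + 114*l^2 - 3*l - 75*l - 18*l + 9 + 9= -36*l^3 + 138*l^2 - 96*l + 18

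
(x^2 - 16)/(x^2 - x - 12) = (x + 4)/(x + 3)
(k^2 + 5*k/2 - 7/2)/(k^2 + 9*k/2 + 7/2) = (k - 1)/(k + 1)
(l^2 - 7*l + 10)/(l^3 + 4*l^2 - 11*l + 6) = (l^2 - 7*l + 10)/(l^3 + 4*l^2 - 11*l + 6)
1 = 1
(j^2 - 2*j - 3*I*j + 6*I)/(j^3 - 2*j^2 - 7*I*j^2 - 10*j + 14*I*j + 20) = (j - 3*I)/(j^2 - 7*I*j - 10)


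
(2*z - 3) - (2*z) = -3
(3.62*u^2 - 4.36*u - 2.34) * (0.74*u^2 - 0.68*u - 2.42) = 2.6788*u^4 - 5.688*u^3 - 7.5272*u^2 + 12.1424*u + 5.6628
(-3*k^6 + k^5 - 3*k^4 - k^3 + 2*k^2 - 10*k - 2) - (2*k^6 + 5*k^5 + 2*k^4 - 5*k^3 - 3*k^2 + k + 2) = -5*k^6 - 4*k^5 - 5*k^4 + 4*k^3 + 5*k^2 - 11*k - 4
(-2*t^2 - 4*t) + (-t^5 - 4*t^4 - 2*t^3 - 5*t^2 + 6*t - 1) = -t^5 - 4*t^4 - 2*t^3 - 7*t^2 + 2*t - 1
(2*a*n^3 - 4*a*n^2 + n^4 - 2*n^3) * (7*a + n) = 14*a^2*n^3 - 28*a^2*n^2 + 9*a*n^4 - 18*a*n^3 + n^5 - 2*n^4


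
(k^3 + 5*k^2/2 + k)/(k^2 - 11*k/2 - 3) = k*(k + 2)/(k - 6)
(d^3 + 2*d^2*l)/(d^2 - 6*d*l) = d*(d + 2*l)/(d - 6*l)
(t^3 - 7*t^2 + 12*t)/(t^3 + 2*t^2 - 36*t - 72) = t*(t^2 - 7*t + 12)/(t^3 + 2*t^2 - 36*t - 72)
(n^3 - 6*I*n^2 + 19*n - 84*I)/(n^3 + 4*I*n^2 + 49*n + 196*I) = (n - 3*I)/(n + 7*I)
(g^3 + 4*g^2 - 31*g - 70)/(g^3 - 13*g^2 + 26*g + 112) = (g^2 + 2*g - 35)/(g^2 - 15*g + 56)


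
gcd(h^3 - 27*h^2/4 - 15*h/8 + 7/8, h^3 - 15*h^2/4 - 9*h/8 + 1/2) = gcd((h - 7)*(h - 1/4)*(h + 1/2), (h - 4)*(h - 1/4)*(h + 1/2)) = h^2 + h/4 - 1/8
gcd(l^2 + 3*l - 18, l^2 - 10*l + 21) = l - 3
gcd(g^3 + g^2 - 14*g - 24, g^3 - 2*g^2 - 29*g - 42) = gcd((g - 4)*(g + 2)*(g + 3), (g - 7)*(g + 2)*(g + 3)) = g^2 + 5*g + 6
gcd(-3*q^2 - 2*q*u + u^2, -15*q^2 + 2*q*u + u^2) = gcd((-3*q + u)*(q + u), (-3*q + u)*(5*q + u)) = 3*q - u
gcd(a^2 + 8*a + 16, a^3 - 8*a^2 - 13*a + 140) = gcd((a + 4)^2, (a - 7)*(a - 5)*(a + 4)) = a + 4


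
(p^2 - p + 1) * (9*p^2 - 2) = 9*p^4 - 9*p^3 + 7*p^2 + 2*p - 2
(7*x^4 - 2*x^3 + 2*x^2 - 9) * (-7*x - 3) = -49*x^5 - 7*x^4 - 8*x^3 - 6*x^2 + 63*x + 27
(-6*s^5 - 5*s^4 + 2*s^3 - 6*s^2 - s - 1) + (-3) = -6*s^5 - 5*s^4 + 2*s^3 - 6*s^2 - s - 4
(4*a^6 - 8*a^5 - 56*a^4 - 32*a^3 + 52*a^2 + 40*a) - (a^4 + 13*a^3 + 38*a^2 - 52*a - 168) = 4*a^6 - 8*a^5 - 57*a^4 - 45*a^3 + 14*a^2 + 92*a + 168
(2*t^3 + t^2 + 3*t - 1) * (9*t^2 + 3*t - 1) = 18*t^5 + 15*t^4 + 28*t^3 - t^2 - 6*t + 1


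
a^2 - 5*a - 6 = (a - 6)*(a + 1)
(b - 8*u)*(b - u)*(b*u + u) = b^3*u - 9*b^2*u^2 + b^2*u + 8*b*u^3 - 9*b*u^2 + 8*u^3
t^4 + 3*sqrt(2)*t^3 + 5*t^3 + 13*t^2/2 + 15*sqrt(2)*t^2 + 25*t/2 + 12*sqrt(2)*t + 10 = (t + 1)*(t + 4)*(t + sqrt(2)/2)*(t + 5*sqrt(2)/2)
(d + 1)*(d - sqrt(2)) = d^2 - sqrt(2)*d + d - sqrt(2)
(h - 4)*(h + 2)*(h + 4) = h^3 + 2*h^2 - 16*h - 32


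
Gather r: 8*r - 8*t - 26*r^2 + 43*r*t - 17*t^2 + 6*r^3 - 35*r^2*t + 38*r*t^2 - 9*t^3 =6*r^3 + r^2*(-35*t - 26) + r*(38*t^2 + 43*t + 8) - 9*t^3 - 17*t^2 - 8*t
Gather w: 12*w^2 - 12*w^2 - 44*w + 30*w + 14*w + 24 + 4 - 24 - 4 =0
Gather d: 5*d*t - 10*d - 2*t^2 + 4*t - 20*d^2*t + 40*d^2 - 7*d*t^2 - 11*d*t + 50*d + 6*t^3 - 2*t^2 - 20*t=d^2*(40 - 20*t) + d*(-7*t^2 - 6*t + 40) + 6*t^3 - 4*t^2 - 16*t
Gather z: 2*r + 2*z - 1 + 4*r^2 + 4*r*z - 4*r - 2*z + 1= 4*r^2 + 4*r*z - 2*r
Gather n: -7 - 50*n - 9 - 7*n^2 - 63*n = -7*n^2 - 113*n - 16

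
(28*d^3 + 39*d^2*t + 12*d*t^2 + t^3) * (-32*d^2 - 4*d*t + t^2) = -896*d^5 - 1360*d^4*t - 512*d^3*t^2 - 41*d^2*t^3 + 8*d*t^4 + t^5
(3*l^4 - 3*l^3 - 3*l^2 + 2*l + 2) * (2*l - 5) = 6*l^5 - 21*l^4 + 9*l^3 + 19*l^2 - 6*l - 10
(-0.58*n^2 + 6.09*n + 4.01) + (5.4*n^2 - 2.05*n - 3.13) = 4.82*n^2 + 4.04*n + 0.88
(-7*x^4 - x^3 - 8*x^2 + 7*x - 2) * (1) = -7*x^4 - x^3 - 8*x^2 + 7*x - 2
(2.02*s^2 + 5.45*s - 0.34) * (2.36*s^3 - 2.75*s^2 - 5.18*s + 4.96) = 4.7672*s^5 + 7.307*s^4 - 26.2535*s^3 - 17.2768*s^2 + 28.7932*s - 1.6864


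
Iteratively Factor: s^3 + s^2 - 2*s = (s)*(s^2 + s - 2) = s*(s + 2)*(s - 1)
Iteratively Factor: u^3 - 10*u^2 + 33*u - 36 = (u - 4)*(u^2 - 6*u + 9) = (u - 4)*(u - 3)*(u - 3)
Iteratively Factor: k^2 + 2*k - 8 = (k + 4)*(k - 2)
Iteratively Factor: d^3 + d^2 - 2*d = (d)*(d^2 + d - 2) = d*(d + 2)*(d - 1)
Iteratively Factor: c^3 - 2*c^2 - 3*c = (c + 1)*(c^2 - 3*c) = (c - 3)*(c + 1)*(c)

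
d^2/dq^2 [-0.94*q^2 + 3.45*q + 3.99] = -1.88000000000000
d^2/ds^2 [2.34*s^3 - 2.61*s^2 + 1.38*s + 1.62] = 14.04*s - 5.22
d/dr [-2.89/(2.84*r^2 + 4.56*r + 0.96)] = (16.4152*r + 13.1784)/(2.84*r^2 + 4.56*r + 0.96)^2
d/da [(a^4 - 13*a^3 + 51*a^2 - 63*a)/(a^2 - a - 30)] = 2*(a^5 - 8*a^4 - 47*a^3 + 591*a^2 - 1530*a + 945)/(a^4 - 2*a^3 - 59*a^2 + 60*a + 900)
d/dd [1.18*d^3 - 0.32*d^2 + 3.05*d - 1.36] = 3.54*d^2 - 0.64*d + 3.05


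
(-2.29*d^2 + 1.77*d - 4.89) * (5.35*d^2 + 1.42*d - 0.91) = -12.2515*d^4 + 6.2177*d^3 - 21.5642*d^2 - 8.5545*d + 4.4499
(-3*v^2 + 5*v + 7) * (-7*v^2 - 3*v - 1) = 21*v^4 - 26*v^3 - 61*v^2 - 26*v - 7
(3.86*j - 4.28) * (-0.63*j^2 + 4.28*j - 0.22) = -2.4318*j^3 + 19.2172*j^2 - 19.1676*j + 0.9416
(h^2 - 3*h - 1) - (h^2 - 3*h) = -1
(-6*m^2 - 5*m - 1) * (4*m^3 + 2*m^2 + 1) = -24*m^5 - 32*m^4 - 14*m^3 - 8*m^2 - 5*m - 1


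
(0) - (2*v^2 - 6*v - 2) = -2*v^2 + 6*v + 2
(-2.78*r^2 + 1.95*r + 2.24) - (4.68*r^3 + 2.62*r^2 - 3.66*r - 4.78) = -4.68*r^3 - 5.4*r^2 + 5.61*r + 7.02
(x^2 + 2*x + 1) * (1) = x^2 + 2*x + 1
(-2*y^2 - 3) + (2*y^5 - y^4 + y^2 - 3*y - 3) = 2*y^5 - y^4 - y^2 - 3*y - 6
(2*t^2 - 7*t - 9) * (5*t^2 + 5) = 10*t^4 - 35*t^3 - 35*t^2 - 35*t - 45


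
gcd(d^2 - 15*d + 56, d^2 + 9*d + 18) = 1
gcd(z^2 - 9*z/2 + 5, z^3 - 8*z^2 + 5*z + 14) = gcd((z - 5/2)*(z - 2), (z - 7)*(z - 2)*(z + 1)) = z - 2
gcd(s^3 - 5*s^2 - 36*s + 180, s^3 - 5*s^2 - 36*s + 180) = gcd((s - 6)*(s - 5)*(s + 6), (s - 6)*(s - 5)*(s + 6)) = s^3 - 5*s^2 - 36*s + 180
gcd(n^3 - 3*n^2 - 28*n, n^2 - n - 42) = n - 7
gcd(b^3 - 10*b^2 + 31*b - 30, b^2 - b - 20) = b - 5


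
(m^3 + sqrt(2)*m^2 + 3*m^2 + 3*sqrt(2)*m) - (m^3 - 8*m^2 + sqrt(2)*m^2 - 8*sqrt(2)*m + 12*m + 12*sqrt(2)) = 11*m^2 - 12*m + 11*sqrt(2)*m - 12*sqrt(2)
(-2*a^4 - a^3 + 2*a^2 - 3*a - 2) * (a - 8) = -2*a^5 + 15*a^4 + 10*a^3 - 19*a^2 + 22*a + 16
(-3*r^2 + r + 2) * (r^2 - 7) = -3*r^4 + r^3 + 23*r^2 - 7*r - 14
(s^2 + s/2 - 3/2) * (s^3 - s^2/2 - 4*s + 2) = s^5 - 23*s^3/4 + 3*s^2/4 + 7*s - 3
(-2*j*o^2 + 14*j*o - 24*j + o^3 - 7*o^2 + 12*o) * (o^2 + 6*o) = -2*j*o^4 + 2*j*o^3 + 60*j*o^2 - 144*j*o + o^5 - o^4 - 30*o^3 + 72*o^2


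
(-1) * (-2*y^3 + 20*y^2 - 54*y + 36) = 2*y^3 - 20*y^2 + 54*y - 36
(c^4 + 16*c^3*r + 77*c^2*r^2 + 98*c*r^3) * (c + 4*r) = c^5 + 20*c^4*r + 141*c^3*r^2 + 406*c^2*r^3 + 392*c*r^4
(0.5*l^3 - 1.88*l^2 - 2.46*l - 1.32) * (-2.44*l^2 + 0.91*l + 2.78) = -1.22*l^5 + 5.0422*l^4 + 5.6816*l^3 - 4.2442*l^2 - 8.04*l - 3.6696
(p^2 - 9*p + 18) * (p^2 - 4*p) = p^4 - 13*p^3 + 54*p^2 - 72*p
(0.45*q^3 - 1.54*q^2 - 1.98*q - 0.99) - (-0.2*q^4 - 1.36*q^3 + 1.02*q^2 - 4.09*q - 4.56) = 0.2*q^4 + 1.81*q^3 - 2.56*q^2 + 2.11*q + 3.57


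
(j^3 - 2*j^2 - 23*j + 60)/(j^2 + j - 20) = j - 3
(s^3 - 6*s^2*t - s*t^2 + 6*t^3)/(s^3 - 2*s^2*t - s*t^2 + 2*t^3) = (s - 6*t)/(s - 2*t)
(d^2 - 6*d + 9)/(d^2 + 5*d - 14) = (d^2 - 6*d + 9)/(d^2 + 5*d - 14)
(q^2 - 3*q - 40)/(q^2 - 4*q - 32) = (q + 5)/(q + 4)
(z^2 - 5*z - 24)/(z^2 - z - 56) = (z + 3)/(z + 7)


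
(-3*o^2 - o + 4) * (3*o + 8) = -9*o^3 - 27*o^2 + 4*o + 32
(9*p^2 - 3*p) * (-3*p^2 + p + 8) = -27*p^4 + 18*p^3 + 69*p^2 - 24*p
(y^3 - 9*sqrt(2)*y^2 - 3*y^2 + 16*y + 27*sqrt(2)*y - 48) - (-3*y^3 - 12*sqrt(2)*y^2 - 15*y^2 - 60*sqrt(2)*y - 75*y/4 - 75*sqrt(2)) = 4*y^3 + 3*sqrt(2)*y^2 + 12*y^2 + 139*y/4 + 87*sqrt(2)*y - 48 + 75*sqrt(2)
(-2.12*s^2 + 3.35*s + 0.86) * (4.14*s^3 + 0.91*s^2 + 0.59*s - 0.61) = -8.7768*s^5 + 11.9398*s^4 + 5.3581*s^3 + 4.0523*s^2 - 1.5361*s - 0.5246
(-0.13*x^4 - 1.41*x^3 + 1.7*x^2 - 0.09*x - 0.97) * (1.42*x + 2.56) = -0.1846*x^5 - 2.335*x^4 - 1.1956*x^3 + 4.2242*x^2 - 1.6078*x - 2.4832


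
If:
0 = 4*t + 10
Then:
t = -5/2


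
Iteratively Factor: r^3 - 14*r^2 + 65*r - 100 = (r - 5)*(r^2 - 9*r + 20) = (r - 5)^2*(r - 4)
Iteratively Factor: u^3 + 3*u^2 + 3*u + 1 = (u + 1)*(u^2 + 2*u + 1) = (u + 1)^2*(u + 1)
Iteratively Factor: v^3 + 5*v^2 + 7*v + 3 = (v + 1)*(v^2 + 4*v + 3) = (v + 1)*(v + 3)*(v + 1)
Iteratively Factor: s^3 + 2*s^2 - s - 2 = (s + 1)*(s^2 + s - 2) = (s - 1)*(s + 1)*(s + 2)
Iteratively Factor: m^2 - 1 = (m + 1)*(m - 1)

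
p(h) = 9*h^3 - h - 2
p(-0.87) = -7.06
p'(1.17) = 35.96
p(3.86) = 511.75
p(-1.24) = -17.92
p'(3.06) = 251.82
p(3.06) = 252.81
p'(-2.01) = 108.08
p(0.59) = -0.74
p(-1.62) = -38.64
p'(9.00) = 2186.00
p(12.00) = 15538.00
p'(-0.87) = 19.44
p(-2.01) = -73.08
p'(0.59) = 8.40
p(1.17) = 11.24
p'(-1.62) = 69.86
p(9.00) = 6550.00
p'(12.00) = 3887.00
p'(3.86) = 401.29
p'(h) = 27*h^2 - 1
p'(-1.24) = 40.52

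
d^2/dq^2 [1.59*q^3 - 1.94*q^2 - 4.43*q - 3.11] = 9.54*q - 3.88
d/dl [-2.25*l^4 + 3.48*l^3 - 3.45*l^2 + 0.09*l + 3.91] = -9.0*l^3 + 10.44*l^2 - 6.9*l + 0.09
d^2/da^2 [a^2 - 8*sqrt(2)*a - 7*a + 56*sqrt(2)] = 2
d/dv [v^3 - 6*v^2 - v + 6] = 3*v^2 - 12*v - 1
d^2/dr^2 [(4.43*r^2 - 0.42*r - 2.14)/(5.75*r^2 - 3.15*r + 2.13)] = (132.70425*r^3 - 750.06105*r^2 + 263.4282*r + 44.511954)/(190.109375*r^6 - 312.440625*r^5 + 382.4325*r^4 - 262.733625*r^3 + 141.6663*r^2 - 42.873705*r + 9.663597)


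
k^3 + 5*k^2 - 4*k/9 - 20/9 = (k - 2/3)*(k + 2/3)*(k + 5)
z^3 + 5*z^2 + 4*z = z*(z + 1)*(z + 4)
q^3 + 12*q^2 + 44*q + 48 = (q + 2)*(q + 4)*(q + 6)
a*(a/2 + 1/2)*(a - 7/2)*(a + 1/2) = a^4/2 - a^3 - 19*a^2/8 - 7*a/8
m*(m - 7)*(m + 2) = m^3 - 5*m^2 - 14*m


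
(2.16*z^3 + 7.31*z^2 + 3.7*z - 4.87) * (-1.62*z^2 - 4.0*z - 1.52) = -3.4992*z^5 - 20.4822*z^4 - 38.5172*z^3 - 18.0218*z^2 + 13.856*z + 7.4024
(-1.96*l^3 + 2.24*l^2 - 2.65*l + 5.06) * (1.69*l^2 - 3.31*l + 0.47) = -3.3124*l^5 + 10.2732*l^4 - 12.8141*l^3 + 18.3757*l^2 - 17.9941*l + 2.3782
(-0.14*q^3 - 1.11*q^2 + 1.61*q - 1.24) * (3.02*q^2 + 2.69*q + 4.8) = -0.4228*q^5 - 3.7288*q^4 + 1.2043*q^3 - 4.7419*q^2 + 4.3924*q - 5.952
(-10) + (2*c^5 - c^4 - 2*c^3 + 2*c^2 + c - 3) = 2*c^5 - c^4 - 2*c^3 + 2*c^2 + c - 13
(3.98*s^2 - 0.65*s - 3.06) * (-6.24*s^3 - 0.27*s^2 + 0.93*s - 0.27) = -24.8352*s^5 + 2.9814*s^4 + 22.9713*s^3 - 0.8529*s^2 - 2.6703*s + 0.8262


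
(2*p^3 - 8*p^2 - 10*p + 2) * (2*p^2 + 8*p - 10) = 4*p^5 - 104*p^3 + 4*p^2 + 116*p - 20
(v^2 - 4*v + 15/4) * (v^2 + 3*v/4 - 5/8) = v^4 - 13*v^3/4 + v^2/8 + 85*v/16 - 75/32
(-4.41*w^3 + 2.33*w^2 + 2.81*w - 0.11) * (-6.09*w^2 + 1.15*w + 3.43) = 26.8569*w^5 - 19.2612*w^4 - 29.5597*w^3 + 11.8933*w^2 + 9.5118*w - 0.3773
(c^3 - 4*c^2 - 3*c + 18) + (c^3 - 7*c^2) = 2*c^3 - 11*c^2 - 3*c + 18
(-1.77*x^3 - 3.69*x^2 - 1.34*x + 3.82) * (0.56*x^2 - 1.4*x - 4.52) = -0.9912*x^5 + 0.4116*x^4 + 12.416*x^3 + 20.694*x^2 + 0.7088*x - 17.2664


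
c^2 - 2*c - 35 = (c - 7)*(c + 5)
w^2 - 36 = (w - 6)*(w + 6)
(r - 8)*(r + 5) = r^2 - 3*r - 40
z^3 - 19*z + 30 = (z - 3)*(z - 2)*(z + 5)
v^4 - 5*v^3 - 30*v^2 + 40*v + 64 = (v - 8)*(v - 2)*(v + 1)*(v + 4)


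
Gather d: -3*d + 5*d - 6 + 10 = 2*d + 4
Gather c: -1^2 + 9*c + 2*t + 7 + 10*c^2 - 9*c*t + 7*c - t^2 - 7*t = 10*c^2 + c*(16 - 9*t) - t^2 - 5*t + 6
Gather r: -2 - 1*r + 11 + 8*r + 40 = 7*r + 49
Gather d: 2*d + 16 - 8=2*d + 8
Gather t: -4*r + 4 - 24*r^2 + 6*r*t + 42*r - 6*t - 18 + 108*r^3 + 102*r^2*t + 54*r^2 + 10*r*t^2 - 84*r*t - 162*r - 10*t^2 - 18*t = 108*r^3 + 30*r^2 - 124*r + t^2*(10*r - 10) + t*(102*r^2 - 78*r - 24) - 14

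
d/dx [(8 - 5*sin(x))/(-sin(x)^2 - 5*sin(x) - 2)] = (-5*sin(x)^2 + 16*sin(x) + 50)*cos(x)/(sin(x)^2 + 5*sin(x) + 2)^2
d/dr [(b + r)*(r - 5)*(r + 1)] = 2*b*r - 4*b + 3*r^2 - 8*r - 5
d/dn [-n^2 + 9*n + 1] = 9 - 2*n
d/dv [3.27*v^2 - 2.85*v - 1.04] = 6.54*v - 2.85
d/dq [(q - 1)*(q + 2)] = 2*q + 1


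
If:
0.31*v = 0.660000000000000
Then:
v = 2.13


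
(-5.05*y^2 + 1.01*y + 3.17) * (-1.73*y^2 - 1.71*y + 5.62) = 8.7365*y^4 + 6.8882*y^3 - 35.5922*y^2 + 0.255500000000001*y + 17.8154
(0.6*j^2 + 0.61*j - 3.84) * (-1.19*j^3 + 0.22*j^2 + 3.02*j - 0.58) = -0.714*j^5 - 0.5939*j^4 + 6.5158*j^3 + 0.6494*j^2 - 11.9506*j + 2.2272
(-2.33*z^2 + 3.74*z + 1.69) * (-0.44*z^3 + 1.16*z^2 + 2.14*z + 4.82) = 1.0252*z^5 - 4.3484*z^4 - 1.3914*z^3 - 1.2666*z^2 + 21.6434*z + 8.1458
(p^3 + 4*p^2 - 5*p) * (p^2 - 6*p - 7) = p^5 - 2*p^4 - 36*p^3 + 2*p^2 + 35*p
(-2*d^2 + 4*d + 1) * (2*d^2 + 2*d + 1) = -4*d^4 + 4*d^3 + 8*d^2 + 6*d + 1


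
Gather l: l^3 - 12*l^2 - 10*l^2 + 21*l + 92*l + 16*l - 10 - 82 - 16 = l^3 - 22*l^2 + 129*l - 108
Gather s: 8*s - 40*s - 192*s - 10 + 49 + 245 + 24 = 308 - 224*s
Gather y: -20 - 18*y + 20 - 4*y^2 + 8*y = -4*y^2 - 10*y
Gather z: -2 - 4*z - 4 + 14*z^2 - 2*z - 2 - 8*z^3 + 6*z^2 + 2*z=-8*z^3 + 20*z^2 - 4*z - 8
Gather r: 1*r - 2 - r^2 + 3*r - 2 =-r^2 + 4*r - 4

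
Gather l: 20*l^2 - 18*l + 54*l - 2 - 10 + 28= 20*l^2 + 36*l + 16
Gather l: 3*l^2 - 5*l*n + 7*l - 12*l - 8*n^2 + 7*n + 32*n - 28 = 3*l^2 + l*(-5*n - 5) - 8*n^2 + 39*n - 28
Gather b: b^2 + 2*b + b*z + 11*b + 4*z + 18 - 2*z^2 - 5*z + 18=b^2 + b*(z + 13) - 2*z^2 - z + 36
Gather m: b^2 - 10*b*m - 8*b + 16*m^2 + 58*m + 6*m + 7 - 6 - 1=b^2 - 8*b + 16*m^2 + m*(64 - 10*b)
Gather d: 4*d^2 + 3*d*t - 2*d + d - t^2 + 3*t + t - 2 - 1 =4*d^2 + d*(3*t - 1) - t^2 + 4*t - 3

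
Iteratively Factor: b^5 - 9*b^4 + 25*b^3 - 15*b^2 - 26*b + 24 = (b + 1)*(b^4 - 10*b^3 + 35*b^2 - 50*b + 24) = (b - 4)*(b + 1)*(b^3 - 6*b^2 + 11*b - 6) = (b - 4)*(b - 3)*(b + 1)*(b^2 - 3*b + 2) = (b - 4)*(b - 3)*(b - 2)*(b + 1)*(b - 1)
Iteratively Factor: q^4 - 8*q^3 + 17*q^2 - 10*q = (q - 1)*(q^3 - 7*q^2 + 10*q) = (q - 5)*(q - 1)*(q^2 - 2*q) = (q - 5)*(q - 2)*(q - 1)*(q)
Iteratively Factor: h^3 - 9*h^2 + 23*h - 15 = (h - 1)*(h^2 - 8*h + 15) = (h - 3)*(h - 1)*(h - 5)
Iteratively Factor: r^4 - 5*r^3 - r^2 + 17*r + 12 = (r + 1)*(r^3 - 6*r^2 + 5*r + 12) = (r - 3)*(r + 1)*(r^2 - 3*r - 4) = (r - 4)*(r - 3)*(r + 1)*(r + 1)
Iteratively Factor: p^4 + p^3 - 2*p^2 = (p - 1)*(p^3 + 2*p^2) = p*(p - 1)*(p^2 + 2*p) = p^2*(p - 1)*(p + 2)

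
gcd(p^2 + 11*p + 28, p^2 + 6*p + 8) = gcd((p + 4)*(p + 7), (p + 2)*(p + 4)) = p + 4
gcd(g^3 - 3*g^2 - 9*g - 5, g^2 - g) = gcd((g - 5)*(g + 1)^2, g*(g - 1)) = 1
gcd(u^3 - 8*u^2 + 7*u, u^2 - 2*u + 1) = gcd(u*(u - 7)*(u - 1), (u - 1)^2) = u - 1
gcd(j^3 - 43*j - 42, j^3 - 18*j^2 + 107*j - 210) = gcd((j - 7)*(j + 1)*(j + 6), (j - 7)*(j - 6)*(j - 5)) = j - 7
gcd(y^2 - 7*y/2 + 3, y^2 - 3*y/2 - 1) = y - 2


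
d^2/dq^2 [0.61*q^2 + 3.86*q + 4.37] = 1.22000000000000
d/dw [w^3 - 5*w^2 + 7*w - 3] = 3*w^2 - 10*w + 7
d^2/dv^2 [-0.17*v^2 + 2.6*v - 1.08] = -0.340000000000000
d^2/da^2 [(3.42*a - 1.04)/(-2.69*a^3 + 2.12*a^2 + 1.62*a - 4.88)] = (-148.484772*a^5 + 207.327984*a^4 - 155.44364*a^3 + 539.592672*a^2 - 272.774784*a - 27.096704)/(19.465109*a^9 - 46.021596*a^8 + 1.10236200000001*a^7 + 151.839592*a^6 - 167.64186*a^5 - 78.489552*a^4 + 288.489912*a^3 - 113.038368*a^2 - 115.737984*a + 116.214272)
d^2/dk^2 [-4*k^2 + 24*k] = -8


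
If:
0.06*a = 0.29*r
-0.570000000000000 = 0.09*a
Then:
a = -6.33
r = -1.31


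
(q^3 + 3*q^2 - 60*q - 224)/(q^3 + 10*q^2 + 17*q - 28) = (q - 8)/(q - 1)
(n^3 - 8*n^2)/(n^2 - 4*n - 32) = n^2/(n + 4)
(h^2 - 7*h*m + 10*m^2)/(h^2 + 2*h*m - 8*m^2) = (h - 5*m)/(h + 4*m)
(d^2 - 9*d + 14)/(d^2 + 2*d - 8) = (d - 7)/(d + 4)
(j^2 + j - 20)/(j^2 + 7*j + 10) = (j - 4)/(j + 2)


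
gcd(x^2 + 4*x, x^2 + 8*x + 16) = x + 4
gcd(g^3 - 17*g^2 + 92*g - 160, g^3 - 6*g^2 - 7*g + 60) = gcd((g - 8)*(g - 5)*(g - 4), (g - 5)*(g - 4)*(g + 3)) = g^2 - 9*g + 20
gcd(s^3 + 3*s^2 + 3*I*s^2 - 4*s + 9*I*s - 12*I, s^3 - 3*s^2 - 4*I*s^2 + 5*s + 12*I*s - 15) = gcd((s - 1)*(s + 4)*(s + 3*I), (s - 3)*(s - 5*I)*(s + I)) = 1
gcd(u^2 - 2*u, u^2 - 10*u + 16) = u - 2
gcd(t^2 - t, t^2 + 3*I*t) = t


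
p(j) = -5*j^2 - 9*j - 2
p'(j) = -10*j - 9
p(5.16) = -181.57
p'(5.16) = -60.60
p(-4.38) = -58.50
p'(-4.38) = 34.80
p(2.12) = -43.55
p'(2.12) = -30.20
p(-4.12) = -49.79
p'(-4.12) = 32.20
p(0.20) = -4.00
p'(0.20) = -11.00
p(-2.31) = -7.89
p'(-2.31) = 14.10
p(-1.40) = 0.80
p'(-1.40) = 5.00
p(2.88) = -69.39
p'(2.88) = -37.80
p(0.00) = -2.00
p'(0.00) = -9.00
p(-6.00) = -128.00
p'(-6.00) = 51.00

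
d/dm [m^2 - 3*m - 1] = 2*m - 3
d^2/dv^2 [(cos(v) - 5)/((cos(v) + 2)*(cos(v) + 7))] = (29*(1 - cos(v)^2)^2 - cos(v)^5 + 221*cos(v)^3 + 279*cos(v)^2 - 1180*cos(v) - 951)/((cos(v) + 2)^3*(cos(v) + 7)^3)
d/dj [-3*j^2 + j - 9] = 1 - 6*j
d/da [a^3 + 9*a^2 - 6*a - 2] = 3*a^2 + 18*a - 6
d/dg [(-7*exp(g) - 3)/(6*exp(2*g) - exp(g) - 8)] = ((7*exp(g) + 3)*(12*exp(g) - 1) - 42*exp(2*g) + 7*exp(g) + 56)*exp(g)/(-6*exp(2*g) + exp(g) + 8)^2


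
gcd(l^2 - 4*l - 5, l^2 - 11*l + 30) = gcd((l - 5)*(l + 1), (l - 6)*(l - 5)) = l - 5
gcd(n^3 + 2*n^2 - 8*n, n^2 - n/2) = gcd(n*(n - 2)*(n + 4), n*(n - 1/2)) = n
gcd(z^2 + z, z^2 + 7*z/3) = z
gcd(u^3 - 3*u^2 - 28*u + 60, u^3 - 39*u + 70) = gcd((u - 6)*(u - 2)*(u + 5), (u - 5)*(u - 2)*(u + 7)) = u - 2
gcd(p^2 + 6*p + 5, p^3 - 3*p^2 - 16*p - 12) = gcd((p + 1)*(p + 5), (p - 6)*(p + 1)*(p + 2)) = p + 1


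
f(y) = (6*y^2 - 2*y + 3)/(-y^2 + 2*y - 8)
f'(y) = (2*y - 2)*(6*y^2 - 2*y + 3)/(-y^2 + 2*y - 8)^2 + (12*y - 2)/(-y^2 + 2*y - 8)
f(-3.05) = -2.77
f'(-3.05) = 0.69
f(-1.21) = -1.20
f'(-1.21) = 0.95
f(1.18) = -1.28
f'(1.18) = -1.66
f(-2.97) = -2.72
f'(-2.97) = 0.71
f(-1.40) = -1.38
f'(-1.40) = 0.96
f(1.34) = -1.56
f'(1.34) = -1.83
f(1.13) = -1.20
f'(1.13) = -1.60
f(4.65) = -6.07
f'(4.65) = -0.47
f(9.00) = -6.63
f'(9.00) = 0.00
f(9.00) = -6.63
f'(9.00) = 0.00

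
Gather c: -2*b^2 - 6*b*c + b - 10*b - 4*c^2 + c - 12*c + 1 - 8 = -2*b^2 - 9*b - 4*c^2 + c*(-6*b - 11) - 7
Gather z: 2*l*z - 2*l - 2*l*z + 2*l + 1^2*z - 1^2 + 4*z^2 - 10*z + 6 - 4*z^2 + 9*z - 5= 0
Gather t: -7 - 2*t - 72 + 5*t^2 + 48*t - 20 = 5*t^2 + 46*t - 99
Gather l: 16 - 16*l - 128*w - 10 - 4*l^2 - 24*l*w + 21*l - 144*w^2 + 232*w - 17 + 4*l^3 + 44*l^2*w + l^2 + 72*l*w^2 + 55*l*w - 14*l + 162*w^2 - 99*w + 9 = 4*l^3 + l^2*(44*w - 3) + l*(72*w^2 + 31*w - 9) + 18*w^2 + 5*w - 2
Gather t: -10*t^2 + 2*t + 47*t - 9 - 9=-10*t^2 + 49*t - 18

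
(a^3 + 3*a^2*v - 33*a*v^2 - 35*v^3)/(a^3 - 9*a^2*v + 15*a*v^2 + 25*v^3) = (-a - 7*v)/(-a + 5*v)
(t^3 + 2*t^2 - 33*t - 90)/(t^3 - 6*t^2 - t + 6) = (t^2 + 8*t + 15)/(t^2 - 1)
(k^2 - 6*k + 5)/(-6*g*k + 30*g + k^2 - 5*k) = (1 - k)/(6*g - k)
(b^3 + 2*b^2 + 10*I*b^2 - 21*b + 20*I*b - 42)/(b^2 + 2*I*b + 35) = (b^2 + b*(2 + 3*I) + 6*I)/(b - 5*I)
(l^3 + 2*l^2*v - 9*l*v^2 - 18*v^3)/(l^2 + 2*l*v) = l - 9*v^2/l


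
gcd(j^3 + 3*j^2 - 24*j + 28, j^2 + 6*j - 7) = j + 7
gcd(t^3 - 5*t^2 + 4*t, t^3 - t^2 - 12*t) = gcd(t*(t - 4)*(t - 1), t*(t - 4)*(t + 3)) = t^2 - 4*t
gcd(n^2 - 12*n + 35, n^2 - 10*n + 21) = n - 7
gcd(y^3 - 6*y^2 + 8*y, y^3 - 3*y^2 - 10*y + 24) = y^2 - 6*y + 8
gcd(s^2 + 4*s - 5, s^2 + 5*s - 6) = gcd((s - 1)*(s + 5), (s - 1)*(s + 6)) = s - 1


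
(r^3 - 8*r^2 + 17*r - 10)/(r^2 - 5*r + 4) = (r^2 - 7*r + 10)/(r - 4)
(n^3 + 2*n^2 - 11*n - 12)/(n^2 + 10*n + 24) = (n^2 - 2*n - 3)/(n + 6)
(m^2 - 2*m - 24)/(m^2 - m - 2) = (-m^2 + 2*m + 24)/(-m^2 + m + 2)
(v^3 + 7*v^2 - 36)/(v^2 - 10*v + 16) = (v^2 + 9*v + 18)/(v - 8)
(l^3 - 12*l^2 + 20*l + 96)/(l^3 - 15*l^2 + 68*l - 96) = (l^2 - 4*l - 12)/(l^2 - 7*l + 12)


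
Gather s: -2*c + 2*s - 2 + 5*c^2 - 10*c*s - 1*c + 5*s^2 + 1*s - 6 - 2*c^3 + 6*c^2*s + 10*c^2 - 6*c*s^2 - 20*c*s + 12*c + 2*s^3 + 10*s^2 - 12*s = -2*c^3 + 15*c^2 + 9*c + 2*s^3 + s^2*(15 - 6*c) + s*(6*c^2 - 30*c - 9) - 8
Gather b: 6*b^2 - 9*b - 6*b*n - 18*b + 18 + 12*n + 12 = 6*b^2 + b*(-6*n - 27) + 12*n + 30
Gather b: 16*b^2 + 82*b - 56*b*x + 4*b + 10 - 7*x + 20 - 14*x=16*b^2 + b*(86 - 56*x) - 21*x + 30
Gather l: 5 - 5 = 0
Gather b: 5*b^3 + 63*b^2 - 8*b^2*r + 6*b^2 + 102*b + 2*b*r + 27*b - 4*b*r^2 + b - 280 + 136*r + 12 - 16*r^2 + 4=5*b^3 + b^2*(69 - 8*r) + b*(-4*r^2 + 2*r + 130) - 16*r^2 + 136*r - 264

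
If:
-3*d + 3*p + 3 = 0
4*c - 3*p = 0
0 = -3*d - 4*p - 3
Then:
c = -9/14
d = 1/7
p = -6/7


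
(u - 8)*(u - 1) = u^2 - 9*u + 8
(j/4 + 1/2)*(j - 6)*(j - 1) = j^3/4 - 5*j^2/4 - 2*j + 3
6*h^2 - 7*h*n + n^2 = (-6*h + n)*(-h + n)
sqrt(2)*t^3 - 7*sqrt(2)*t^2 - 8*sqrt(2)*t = t*(t - 8)*(sqrt(2)*t + sqrt(2))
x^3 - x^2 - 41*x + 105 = (x - 5)*(x - 3)*(x + 7)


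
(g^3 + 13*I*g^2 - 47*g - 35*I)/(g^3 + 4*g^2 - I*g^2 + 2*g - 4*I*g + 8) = (g^2 + 12*I*g - 35)/(g^2 + 2*g*(2 - I) - 8*I)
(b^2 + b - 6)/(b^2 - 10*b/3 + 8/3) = 3*(b + 3)/(3*b - 4)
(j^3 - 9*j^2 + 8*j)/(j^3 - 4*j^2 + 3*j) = (j - 8)/(j - 3)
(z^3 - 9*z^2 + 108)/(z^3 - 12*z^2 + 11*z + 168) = (z^2 - 12*z + 36)/(z^2 - 15*z + 56)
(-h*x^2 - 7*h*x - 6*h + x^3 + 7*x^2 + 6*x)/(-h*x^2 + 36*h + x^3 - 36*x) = (x + 1)/(x - 6)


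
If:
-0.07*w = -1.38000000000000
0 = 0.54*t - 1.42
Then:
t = 2.63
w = 19.71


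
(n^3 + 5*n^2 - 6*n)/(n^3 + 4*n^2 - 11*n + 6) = n/(n - 1)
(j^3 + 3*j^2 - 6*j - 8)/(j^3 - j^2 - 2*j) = (j + 4)/j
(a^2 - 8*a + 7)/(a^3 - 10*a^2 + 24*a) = (a^2 - 8*a + 7)/(a*(a^2 - 10*a + 24))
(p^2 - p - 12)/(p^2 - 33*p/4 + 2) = 4*(p^2 - p - 12)/(4*p^2 - 33*p + 8)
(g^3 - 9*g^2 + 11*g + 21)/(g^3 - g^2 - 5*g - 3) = (g - 7)/(g + 1)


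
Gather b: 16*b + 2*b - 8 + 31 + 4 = 18*b + 27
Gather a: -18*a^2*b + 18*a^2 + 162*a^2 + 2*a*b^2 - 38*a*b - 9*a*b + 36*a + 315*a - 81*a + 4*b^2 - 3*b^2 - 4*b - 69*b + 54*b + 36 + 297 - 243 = a^2*(180 - 18*b) + a*(2*b^2 - 47*b + 270) + b^2 - 19*b + 90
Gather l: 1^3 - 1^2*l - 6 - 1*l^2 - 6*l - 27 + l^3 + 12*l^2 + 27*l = l^3 + 11*l^2 + 20*l - 32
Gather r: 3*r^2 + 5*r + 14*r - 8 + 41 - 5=3*r^2 + 19*r + 28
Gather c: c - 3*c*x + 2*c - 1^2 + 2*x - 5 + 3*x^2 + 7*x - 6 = c*(3 - 3*x) + 3*x^2 + 9*x - 12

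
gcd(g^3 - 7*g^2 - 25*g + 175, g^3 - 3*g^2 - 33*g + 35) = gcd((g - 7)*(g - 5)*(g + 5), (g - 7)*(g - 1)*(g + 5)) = g^2 - 2*g - 35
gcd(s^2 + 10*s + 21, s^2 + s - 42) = s + 7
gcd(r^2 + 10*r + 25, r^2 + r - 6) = 1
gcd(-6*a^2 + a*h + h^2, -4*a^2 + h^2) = 2*a - h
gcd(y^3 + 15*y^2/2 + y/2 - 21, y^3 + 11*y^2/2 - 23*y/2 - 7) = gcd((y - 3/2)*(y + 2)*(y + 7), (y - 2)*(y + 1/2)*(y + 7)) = y + 7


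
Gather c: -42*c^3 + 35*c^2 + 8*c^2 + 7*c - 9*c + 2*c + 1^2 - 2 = -42*c^3 + 43*c^2 - 1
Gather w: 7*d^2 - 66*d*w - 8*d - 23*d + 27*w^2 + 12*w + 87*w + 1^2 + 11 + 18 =7*d^2 - 31*d + 27*w^2 + w*(99 - 66*d) + 30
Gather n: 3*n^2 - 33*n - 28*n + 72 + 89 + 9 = 3*n^2 - 61*n + 170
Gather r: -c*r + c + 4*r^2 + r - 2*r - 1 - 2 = c + 4*r^2 + r*(-c - 1) - 3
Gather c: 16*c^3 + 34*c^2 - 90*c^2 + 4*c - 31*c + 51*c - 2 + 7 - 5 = 16*c^3 - 56*c^2 + 24*c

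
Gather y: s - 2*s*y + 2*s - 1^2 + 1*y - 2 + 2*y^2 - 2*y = 3*s + 2*y^2 + y*(-2*s - 1) - 3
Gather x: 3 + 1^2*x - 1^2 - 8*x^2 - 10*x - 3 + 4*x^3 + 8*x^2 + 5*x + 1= 4*x^3 - 4*x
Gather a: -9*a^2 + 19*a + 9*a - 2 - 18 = -9*a^2 + 28*a - 20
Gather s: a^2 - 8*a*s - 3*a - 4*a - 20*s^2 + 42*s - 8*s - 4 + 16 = a^2 - 7*a - 20*s^2 + s*(34 - 8*a) + 12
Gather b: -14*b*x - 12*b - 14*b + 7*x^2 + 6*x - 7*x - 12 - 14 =b*(-14*x - 26) + 7*x^2 - x - 26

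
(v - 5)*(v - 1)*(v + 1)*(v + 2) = v^4 - 3*v^3 - 11*v^2 + 3*v + 10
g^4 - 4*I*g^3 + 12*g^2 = g^2*(g - 6*I)*(g + 2*I)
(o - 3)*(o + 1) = o^2 - 2*o - 3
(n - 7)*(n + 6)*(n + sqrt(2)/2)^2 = n^4 - n^3 + sqrt(2)*n^3 - 83*n^2/2 - sqrt(2)*n^2 - 42*sqrt(2)*n - n/2 - 21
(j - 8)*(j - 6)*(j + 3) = j^3 - 11*j^2 + 6*j + 144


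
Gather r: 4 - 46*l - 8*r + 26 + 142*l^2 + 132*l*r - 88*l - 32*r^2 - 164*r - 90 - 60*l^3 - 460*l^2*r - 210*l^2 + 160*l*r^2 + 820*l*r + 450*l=-60*l^3 - 68*l^2 + 316*l + r^2*(160*l - 32) + r*(-460*l^2 + 952*l - 172) - 60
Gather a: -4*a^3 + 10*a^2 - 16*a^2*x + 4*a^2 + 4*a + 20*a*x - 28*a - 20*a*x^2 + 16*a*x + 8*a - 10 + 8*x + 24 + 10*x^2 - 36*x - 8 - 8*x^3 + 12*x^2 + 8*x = -4*a^3 + a^2*(14 - 16*x) + a*(-20*x^2 + 36*x - 16) - 8*x^3 + 22*x^2 - 20*x + 6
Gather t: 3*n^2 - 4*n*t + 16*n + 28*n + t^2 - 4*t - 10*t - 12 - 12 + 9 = 3*n^2 + 44*n + t^2 + t*(-4*n - 14) - 15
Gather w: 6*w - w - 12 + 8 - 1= 5*w - 5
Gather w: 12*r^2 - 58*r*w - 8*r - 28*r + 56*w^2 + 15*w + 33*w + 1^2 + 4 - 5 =12*r^2 - 36*r + 56*w^2 + w*(48 - 58*r)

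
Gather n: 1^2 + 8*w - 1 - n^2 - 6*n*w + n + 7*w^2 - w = -n^2 + n*(1 - 6*w) + 7*w^2 + 7*w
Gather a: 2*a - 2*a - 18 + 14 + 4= 0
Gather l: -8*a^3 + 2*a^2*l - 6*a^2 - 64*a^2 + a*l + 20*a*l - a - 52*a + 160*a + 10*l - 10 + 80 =-8*a^3 - 70*a^2 + 107*a + l*(2*a^2 + 21*a + 10) + 70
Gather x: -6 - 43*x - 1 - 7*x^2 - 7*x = -7*x^2 - 50*x - 7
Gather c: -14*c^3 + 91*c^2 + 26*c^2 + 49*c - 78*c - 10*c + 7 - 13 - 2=-14*c^3 + 117*c^2 - 39*c - 8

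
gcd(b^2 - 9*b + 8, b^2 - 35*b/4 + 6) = b - 8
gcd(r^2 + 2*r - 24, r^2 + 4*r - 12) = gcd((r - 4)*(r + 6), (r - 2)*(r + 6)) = r + 6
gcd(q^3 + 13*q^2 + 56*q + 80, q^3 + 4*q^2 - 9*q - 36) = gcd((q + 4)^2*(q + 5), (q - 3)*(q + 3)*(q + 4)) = q + 4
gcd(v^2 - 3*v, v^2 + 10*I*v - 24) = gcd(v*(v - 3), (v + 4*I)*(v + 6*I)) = 1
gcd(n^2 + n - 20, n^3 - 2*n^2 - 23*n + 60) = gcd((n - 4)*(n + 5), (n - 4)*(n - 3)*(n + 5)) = n^2 + n - 20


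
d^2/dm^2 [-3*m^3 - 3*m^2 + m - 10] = -18*m - 6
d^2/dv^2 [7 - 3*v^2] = -6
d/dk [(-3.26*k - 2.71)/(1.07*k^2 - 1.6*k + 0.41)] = (3.4882*k^2 + 5.7994*k - 5.6726)/(1.1449*k^4 - 3.424*k^3 + 3.4374*k^2 - 1.312*k + 0.1681)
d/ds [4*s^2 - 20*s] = 8*s - 20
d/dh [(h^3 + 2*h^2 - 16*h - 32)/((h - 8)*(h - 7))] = (h^4 - 30*h^3 + 154*h^2 + 288*h - 1376)/(h^4 - 30*h^3 + 337*h^2 - 1680*h + 3136)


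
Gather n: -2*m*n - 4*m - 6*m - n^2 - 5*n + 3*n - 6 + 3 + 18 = -10*m - n^2 + n*(-2*m - 2) + 15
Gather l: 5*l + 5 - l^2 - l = -l^2 + 4*l + 5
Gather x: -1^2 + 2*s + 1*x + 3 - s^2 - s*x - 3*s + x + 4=-s^2 - s + x*(2 - s) + 6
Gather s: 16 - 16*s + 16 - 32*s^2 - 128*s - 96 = -32*s^2 - 144*s - 64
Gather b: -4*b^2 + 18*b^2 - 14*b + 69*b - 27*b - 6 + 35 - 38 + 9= 14*b^2 + 28*b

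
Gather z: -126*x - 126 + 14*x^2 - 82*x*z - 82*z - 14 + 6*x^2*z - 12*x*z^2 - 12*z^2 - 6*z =14*x^2 - 126*x + z^2*(-12*x - 12) + z*(6*x^2 - 82*x - 88) - 140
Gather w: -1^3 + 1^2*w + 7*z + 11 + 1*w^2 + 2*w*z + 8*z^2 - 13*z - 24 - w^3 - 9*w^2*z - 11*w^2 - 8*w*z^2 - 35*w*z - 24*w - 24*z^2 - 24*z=-w^3 + w^2*(-9*z - 10) + w*(-8*z^2 - 33*z - 23) - 16*z^2 - 30*z - 14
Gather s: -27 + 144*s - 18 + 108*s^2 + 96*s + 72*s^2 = 180*s^2 + 240*s - 45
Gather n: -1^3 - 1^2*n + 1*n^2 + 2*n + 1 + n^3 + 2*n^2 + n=n^3 + 3*n^2 + 2*n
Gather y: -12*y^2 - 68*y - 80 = -12*y^2 - 68*y - 80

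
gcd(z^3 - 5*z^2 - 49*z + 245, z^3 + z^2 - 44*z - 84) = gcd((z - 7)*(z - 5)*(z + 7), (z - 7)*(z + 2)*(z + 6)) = z - 7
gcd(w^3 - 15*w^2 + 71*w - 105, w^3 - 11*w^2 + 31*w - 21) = w^2 - 10*w + 21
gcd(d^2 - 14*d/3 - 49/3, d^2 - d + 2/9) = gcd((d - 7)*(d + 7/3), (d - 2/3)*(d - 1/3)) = 1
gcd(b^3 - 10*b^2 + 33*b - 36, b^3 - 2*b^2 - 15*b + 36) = b^2 - 6*b + 9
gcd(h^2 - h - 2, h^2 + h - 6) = h - 2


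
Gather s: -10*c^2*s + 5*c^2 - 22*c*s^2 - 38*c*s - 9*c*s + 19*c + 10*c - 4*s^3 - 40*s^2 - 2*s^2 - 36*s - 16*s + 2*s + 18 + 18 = 5*c^2 + 29*c - 4*s^3 + s^2*(-22*c - 42) + s*(-10*c^2 - 47*c - 50) + 36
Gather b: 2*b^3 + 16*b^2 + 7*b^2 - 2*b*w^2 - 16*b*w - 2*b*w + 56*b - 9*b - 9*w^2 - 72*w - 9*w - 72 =2*b^3 + 23*b^2 + b*(-2*w^2 - 18*w + 47) - 9*w^2 - 81*w - 72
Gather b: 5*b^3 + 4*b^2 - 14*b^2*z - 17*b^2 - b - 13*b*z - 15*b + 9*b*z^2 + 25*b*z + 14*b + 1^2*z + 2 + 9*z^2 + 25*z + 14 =5*b^3 + b^2*(-14*z - 13) + b*(9*z^2 + 12*z - 2) + 9*z^2 + 26*z + 16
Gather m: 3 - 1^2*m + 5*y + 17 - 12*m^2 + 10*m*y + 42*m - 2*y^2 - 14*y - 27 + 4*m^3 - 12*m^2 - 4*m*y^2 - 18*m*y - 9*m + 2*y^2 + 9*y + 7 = 4*m^3 - 24*m^2 + m*(-4*y^2 - 8*y + 32)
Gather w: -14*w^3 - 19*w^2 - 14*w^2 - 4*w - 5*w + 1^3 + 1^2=-14*w^3 - 33*w^2 - 9*w + 2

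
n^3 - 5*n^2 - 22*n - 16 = (n - 8)*(n + 1)*(n + 2)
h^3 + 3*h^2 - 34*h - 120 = (h - 6)*(h + 4)*(h + 5)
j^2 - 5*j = j*(j - 5)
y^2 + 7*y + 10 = (y + 2)*(y + 5)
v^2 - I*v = v*(v - I)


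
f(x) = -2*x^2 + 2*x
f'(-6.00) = 26.00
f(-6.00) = -84.00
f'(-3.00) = 14.00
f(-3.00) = -24.00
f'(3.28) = -11.12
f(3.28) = -14.96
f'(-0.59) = 4.36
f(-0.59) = -1.88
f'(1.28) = -3.12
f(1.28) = -0.72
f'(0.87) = -1.48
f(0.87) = 0.23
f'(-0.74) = 4.96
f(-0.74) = -2.58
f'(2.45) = -7.80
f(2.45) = -7.10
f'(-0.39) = 3.56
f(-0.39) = -1.08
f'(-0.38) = 3.52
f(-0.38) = -1.05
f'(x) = 2 - 4*x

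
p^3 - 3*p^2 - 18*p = p*(p - 6)*(p + 3)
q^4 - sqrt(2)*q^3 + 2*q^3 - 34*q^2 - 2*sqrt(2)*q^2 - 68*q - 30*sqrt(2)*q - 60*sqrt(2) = (q + 2)*(q - 5*sqrt(2))*(q + sqrt(2))*(q + 3*sqrt(2))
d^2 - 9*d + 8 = (d - 8)*(d - 1)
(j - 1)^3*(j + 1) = j^4 - 2*j^3 + 2*j - 1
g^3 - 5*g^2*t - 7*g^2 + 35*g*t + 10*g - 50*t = (g - 5)*(g - 2)*(g - 5*t)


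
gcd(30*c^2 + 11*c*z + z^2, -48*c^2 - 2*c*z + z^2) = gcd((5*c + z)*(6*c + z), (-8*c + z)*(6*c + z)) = 6*c + z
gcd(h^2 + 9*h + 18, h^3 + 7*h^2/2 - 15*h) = h + 6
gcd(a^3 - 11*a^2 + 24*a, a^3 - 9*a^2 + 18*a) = a^2 - 3*a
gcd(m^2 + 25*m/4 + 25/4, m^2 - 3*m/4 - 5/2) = m + 5/4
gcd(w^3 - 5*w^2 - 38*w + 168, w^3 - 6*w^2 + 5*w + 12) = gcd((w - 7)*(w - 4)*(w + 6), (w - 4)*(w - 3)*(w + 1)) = w - 4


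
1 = 1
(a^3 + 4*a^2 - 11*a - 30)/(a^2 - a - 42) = (-a^3 - 4*a^2 + 11*a + 30)/(-a^2 + a + 42)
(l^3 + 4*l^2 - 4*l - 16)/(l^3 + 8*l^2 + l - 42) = (l^2 + 6*l + 8)/(l^2 + 10*l + 21)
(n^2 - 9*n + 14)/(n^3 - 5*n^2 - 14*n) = (n - 2)/(n*(n + 2))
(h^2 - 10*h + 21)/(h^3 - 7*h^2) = (h - 3)/h^2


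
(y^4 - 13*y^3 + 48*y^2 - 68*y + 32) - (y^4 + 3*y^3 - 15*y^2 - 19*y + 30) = -16*y^3 + 63*y^2 - 49*y + 2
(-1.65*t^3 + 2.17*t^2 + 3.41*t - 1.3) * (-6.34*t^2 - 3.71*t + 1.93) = 10.461*t^5 - 7.6363*t^4 - 32.8546*t^3 - 0.221*t^2 + 11.4043*t - 2.509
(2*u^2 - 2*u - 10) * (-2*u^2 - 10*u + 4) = -4*u^4 - 16*u^3 + 48*u^2 + 92*u - 40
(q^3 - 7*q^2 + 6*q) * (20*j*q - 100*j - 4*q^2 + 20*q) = 20*j*q^4 - 240*j*q^3 + 820*j*q^2 - 600*j*q - 4*q^5 + 48*q^4 - 164*q^3 + 120*q^2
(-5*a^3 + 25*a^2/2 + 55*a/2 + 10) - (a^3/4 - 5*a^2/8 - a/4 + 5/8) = -21*a^3/4 + 105*a^2/8 + 111*a/4 + 75/8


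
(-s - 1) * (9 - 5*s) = 5*s^2 - 4*s - 9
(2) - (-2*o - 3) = 2*o + 5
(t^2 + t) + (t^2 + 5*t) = 2*t^2 + 6*t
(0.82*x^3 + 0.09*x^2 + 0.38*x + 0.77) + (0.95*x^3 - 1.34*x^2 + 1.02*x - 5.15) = 1.77*x^3 - 1.25*x^2 + 1.4*x - 4.38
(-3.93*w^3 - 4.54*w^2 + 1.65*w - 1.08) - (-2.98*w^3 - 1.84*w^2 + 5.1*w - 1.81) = -0.95*w^3 - 2.7*w^2 - 3.45*w + 0.73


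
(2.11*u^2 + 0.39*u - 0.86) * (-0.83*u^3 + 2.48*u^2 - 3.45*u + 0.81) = -1.7513*u^5 + 4.9091*u^4 - 5.5985*u^3 - 1.7692*u^2 + 3.2829*u - 0.6966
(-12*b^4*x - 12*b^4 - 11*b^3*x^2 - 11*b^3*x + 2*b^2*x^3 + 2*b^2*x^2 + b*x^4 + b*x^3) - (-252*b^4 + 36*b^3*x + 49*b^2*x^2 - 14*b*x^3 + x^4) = -12*b^4*x + 240*b^4 - 11*b^3*x^2 - 47*b^3*x + 2*b^2*x^3 - 47*b^2*x^2 + b*x^4 + 15*b*x^3 - x^4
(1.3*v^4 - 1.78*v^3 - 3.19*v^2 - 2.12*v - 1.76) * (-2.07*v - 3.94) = -2.691*v^5 - 1.4374*v^4 + 13.6165*v^3 + 16.957*v^2 + 11.996*v + 6.9344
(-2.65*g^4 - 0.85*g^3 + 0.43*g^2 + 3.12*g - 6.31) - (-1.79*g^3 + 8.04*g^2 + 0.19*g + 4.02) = -2.65*g^4 + 0.94*g^3 - 7.61*g^2 + 2.93*g - 10.33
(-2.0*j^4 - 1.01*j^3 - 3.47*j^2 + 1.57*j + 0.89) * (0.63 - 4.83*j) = 9.66*j^5 + 3.6183*j^4 + 16.1238*j^3 - 9.7692*j^2 - 3.3096*j + 0.5607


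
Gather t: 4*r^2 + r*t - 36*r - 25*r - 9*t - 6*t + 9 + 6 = 4*r^2 - 61*r + t*(r - 15) + 15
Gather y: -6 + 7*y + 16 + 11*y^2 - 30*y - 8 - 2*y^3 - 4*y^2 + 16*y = -2*y^3 + 7*y^2 - 7*y + 2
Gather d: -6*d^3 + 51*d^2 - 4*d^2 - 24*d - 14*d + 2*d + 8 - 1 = -6*d^3 + 47*d^2 - 36*d + 7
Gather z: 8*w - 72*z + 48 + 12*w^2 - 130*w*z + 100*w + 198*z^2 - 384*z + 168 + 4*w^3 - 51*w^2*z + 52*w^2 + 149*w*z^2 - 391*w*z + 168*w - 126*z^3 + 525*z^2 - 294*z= 4*w^3 + 64*w^2 + 276*w - 126*z^3 + z^2*(149*w + 723) + z*(-51*w^2 - 521*w - 750) + 216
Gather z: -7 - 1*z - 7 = -z - 14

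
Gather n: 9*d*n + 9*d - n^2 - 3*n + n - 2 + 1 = 9*d - n^2 + n*(9*d - 2) - 1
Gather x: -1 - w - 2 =-w - 3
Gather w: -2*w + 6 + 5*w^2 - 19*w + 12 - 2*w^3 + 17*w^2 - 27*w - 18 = -2*w^3 + 22*w^2 - 48*w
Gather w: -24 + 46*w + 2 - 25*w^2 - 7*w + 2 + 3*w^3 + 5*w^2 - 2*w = 3*w^3 - 20*w^2 + 37*w - 20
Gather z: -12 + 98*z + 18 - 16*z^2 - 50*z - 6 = -16*z^2 + 48*z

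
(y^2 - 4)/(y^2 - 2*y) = (y + 2)/y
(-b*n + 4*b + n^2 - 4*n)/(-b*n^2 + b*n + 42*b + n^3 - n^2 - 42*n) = (n - 4)/(n^2 - n - 42)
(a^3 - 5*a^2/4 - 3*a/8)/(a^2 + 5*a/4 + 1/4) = a*(2*a - 3)/(2*(a + 1))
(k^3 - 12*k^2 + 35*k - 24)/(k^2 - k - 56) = (k^2 - 4*k + 3)/(k + 7)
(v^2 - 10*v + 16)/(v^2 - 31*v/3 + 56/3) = 3*(v - 2)/(3*v - 7)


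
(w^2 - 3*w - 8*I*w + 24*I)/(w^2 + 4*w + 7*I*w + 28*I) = (w^2 - w*(3 + 8*I) + 24*I)/(w^2 + w*(4 + 7*I) + 28*I)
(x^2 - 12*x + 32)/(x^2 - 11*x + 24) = (x - 4)/(x - 3)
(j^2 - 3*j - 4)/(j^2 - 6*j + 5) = (j^2 - 3*j - 4)/(j^2 - 6*j + 5)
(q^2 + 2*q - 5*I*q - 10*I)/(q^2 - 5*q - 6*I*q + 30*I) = (q^2 + q*(2 - 5*I) - 10*I)/(q^2 - q*(5 + 6*I) + 30*I)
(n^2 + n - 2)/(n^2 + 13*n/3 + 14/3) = 3*(n - 1)/(3*n + 7)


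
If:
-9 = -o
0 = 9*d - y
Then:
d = y/9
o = 9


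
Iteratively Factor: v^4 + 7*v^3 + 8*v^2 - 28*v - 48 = (v - 2)*(v^3 + 9*v^2 + 26*v + 24) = (v - 2)*(v + 4)*(v^2 + 5*v + 6) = (v - 2)*(v + 3)*(v + 4)*(v + 2)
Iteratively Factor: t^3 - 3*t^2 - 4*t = (t + 1)*(t^2 - 4*t) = t*(t + 1)*(t - 4)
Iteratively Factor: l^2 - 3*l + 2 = (l - 2)*(l - 1)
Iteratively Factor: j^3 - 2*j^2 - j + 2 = (j + 1)*(j^2 - 3*j + 2) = (j - 2)*(j + 1)*(j - 1)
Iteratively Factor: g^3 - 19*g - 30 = (g - 5)*(g^2 + 5*g + 6) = (g - 5)*(g + 3)*(g + 2)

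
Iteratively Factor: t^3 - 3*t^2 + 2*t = (t)*(t^2 - 3*t + 2) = t*(t - 2)*(t - 1)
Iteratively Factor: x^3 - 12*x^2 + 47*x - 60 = (x - 4)*(x^2 - 8*x + 15) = (x - 4)*(x - 3)*(x - 5)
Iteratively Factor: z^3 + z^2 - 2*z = (z - 1)*(z^2 + 2*z) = z*(z - 1)*(z + 2)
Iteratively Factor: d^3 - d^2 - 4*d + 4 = (d - 2)*(d^2 + d - 2) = (d - 2)*(d + 2)*(d - 1)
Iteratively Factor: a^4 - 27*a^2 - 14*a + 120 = (a - 2)*(a^3 + 2*a^2 - 23*a - 60) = (a - 5)*(a - 2)*(a^2 + 7*a + 12) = (a - 5)*(a - 2)*(a + 4)*(a + 3)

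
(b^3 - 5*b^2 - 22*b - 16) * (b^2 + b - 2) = b^5 - 4*b^4 - 29*b^3 - 28*b^2 + 28*b + 32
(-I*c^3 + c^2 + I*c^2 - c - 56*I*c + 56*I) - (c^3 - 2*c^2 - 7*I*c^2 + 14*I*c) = -c^3 - I*c^3 + 3*c^2 + 8*I*c^2 - c - 70*I*c + 56*I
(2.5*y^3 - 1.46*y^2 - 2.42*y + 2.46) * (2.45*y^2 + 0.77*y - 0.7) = 6.125*y^5 - 1.652*y^4 - 8.8032*y^3 + 5.1856*y^2 + 3.5882*y - 1.722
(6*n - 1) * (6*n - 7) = 36*n^2 - 48*n + 7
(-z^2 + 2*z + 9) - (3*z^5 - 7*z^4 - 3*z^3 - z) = -3*z^5 + 7*z^4 + 3*z^3 - z^2 + 3*z + 9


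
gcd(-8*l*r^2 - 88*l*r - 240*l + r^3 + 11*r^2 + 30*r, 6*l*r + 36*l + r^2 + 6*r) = r + 6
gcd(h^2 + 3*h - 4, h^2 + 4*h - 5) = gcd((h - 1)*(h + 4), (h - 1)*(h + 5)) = h - 1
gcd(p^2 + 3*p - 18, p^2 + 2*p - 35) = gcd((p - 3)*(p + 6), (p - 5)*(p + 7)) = 1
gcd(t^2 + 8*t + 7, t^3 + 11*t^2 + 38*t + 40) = 1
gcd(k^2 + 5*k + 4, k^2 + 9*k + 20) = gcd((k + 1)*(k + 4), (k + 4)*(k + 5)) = k + 4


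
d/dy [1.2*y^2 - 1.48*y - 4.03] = 2.4*y - 1.48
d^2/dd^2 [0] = 0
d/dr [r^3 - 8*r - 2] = 3*r^2 - 8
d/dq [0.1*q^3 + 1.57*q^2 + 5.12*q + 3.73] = 0.3*q^2 + 3.14*q + 5.12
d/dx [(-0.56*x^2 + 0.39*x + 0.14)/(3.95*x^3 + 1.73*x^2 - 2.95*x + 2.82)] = (2.212*x^4 - 3.081*x^3 - 0.681699999999999*x^2 - 3.6428*x + 1.5128)/(15.6025*x^6 + 13.667*x^5 - 20.3121*x^4 + 12.071*x^3 + 18.4597*x^2 - 16.638*x + 7.9524)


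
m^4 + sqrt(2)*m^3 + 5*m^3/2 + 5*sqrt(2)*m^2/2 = m^2*(m + 5/2)*(m + sqrt(2))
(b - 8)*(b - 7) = b^2 - 15*b + 56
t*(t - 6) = t^2 - 6*t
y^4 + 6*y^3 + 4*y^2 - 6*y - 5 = (y - 1)*(y + 1)^2*(y + 5)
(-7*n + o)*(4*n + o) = -28*n^2 - 3*n*o + o^2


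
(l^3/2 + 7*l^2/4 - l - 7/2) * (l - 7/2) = l^4/2 - 57*l^2/8 + 49/4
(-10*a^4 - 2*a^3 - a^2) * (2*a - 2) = -20*a^5 + 16*a^4 + 2*a^3 + 2*a^2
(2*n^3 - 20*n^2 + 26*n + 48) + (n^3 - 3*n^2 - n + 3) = 3*n^3 - 23*n^2 + 25*n + 51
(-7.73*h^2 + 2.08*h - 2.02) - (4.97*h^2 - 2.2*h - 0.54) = -12.7*h^2 + 4.28*h - 1.48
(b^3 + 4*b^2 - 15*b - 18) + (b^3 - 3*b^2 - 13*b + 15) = 2*b^3 + b^2 - 28*b - 3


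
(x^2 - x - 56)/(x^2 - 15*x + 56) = (x + 7)/(x - 7)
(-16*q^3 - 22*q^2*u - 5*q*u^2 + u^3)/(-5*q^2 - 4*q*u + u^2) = (16*q^2 + 6*q*u - u^2)/(5*q - u)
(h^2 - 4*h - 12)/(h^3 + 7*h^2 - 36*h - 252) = (h + 2)/(h^2 + 13*h + 42)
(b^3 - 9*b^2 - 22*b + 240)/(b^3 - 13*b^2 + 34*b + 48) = (b + 5)/(b + 1)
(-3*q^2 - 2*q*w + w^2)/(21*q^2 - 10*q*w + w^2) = (-q - w)/(7*q - w)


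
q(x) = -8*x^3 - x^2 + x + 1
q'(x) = -24*x^2 - 2*x + 1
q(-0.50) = 1.25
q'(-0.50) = -4.00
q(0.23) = 1.08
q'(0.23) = -0.73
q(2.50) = -127.75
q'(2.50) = -154.00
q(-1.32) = 16.34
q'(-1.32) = -38.18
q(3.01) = -223.22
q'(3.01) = -222.46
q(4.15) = -583.86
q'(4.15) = -420.64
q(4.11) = -567.19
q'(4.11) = -412.63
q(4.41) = -700.17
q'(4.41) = -474.57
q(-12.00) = 13669.00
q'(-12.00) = -3431.00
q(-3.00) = 205.00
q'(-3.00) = -209.00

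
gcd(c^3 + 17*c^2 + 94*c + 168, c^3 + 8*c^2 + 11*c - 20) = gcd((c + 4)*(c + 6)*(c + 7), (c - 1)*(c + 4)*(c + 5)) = c + 4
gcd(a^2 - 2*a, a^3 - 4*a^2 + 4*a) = a^2 - 2*a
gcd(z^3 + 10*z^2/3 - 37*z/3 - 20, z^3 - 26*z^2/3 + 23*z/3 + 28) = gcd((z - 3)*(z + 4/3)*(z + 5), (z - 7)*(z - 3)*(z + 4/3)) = z^2 - 5*z/3 - 4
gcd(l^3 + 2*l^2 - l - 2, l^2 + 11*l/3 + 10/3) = l + 2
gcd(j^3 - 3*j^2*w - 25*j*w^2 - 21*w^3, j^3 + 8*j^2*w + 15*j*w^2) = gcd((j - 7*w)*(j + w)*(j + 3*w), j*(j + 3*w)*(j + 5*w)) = j + 3*w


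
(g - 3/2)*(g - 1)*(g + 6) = g^3 + 7*g^2/2 - 27*g/2 + 9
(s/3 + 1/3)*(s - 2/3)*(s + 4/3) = s^3/3 + 5*s^2/9 - 2*s/27 - 8/27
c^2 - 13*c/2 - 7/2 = (c - 7)*(c + 1/2)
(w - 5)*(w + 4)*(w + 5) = w^3 + 4*w^2 - 25*w - 100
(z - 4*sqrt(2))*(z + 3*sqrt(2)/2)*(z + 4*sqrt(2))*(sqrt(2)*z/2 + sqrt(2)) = sqrt(2)*z^4/2 + sqrt(2)*z^3 + 3*z^3/2 - 16*sqrt(2)*z^2 + 3*z^2 - 48*z - 32*sqrt(2)*z - 96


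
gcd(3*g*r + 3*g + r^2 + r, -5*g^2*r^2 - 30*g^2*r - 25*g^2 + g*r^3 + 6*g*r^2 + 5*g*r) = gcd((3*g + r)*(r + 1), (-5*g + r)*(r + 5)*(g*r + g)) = r + 1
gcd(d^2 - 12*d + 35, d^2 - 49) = d - 7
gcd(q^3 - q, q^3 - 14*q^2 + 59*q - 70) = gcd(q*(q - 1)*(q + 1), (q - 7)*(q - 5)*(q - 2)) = 1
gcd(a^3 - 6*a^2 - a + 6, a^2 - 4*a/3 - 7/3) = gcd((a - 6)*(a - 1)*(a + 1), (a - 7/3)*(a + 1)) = a + 1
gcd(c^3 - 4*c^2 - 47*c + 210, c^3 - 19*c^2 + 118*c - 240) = c^2 - 11*c + 30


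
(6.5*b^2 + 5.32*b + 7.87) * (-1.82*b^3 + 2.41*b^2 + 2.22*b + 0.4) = -11.83*b^5 + 5.9826*b^4 + 12.9278*b^3 + 33.3771*b^2 + 19.5994*b + 3.148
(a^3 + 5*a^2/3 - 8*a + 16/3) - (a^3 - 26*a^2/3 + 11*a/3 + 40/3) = 31*a^2/3 - 35*a/3 - 8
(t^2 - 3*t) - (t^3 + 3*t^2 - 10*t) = -t^3 - 2*t^2 + 7*t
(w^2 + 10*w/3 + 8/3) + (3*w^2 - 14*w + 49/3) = 4*w^2 - 32*w/3 + 19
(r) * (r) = r^2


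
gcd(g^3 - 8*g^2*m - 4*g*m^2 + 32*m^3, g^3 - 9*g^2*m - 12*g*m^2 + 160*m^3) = g - 8*m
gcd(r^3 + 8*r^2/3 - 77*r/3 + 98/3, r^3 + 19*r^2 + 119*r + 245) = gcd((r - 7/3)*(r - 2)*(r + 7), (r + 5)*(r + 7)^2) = r + 7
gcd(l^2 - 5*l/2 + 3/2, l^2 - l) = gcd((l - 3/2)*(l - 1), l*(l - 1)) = l - 1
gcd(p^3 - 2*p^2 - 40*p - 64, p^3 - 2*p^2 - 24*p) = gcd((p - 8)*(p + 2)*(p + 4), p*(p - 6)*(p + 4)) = p + 4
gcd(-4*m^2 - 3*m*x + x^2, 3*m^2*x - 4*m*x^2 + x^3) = 1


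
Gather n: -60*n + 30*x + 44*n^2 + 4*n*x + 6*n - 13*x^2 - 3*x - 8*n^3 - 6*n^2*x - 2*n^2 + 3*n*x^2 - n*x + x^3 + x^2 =-8*n^3 + n^2*(42 - 6*x) + n*(3*x^2 + 3*x - 54) + x^3 - 12*x^2 + 27*x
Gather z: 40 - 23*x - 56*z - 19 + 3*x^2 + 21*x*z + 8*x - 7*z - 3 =3*x^2 - 15*x + z*(21*x - 63) + 18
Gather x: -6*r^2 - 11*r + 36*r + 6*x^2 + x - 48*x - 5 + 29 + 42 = -6*r^2 + 25*r + 6*x^2 - 47*x + 66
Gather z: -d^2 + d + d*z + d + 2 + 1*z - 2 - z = -d^2 + d*z + 2*d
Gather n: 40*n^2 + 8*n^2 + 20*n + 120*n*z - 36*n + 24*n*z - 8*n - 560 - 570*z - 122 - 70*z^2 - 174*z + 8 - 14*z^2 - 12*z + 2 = 48*n^2 + n*(144*z - 24) - 84*z^2 - 756*z - 672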